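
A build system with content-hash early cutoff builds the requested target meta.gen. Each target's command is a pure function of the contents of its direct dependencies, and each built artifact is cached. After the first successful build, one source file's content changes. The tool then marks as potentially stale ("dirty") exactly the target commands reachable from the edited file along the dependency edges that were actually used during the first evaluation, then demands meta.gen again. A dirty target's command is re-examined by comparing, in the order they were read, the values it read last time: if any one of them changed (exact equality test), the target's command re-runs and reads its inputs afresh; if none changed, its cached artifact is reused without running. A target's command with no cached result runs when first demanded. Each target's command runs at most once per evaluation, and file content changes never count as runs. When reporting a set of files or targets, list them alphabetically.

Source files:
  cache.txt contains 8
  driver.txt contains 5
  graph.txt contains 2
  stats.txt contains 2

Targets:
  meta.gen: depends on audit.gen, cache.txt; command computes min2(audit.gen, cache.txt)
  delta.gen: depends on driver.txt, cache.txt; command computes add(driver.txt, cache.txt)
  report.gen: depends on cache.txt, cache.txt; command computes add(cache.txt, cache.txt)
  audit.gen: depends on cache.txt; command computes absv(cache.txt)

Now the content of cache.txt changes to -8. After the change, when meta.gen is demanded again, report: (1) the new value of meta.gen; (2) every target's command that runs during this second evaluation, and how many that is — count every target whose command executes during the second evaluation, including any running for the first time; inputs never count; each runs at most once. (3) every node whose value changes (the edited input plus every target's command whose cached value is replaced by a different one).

New value of meta.gen: -8.
Target commands that run: audit.gen, meta.gen — 2 in total.
Values that change: cache.txt, meta.gen.

First evaluation (everything demanded from the output):
  audit.gen = absv(8) = 8
  meta.gen = min2(8, 8) = 8

Propagation after the edit:
  audit.gen: runs — cache.txt 8->-8; result 8 (same value as before).
  meta.gen: runs — cache.txt 8->-8; result -8.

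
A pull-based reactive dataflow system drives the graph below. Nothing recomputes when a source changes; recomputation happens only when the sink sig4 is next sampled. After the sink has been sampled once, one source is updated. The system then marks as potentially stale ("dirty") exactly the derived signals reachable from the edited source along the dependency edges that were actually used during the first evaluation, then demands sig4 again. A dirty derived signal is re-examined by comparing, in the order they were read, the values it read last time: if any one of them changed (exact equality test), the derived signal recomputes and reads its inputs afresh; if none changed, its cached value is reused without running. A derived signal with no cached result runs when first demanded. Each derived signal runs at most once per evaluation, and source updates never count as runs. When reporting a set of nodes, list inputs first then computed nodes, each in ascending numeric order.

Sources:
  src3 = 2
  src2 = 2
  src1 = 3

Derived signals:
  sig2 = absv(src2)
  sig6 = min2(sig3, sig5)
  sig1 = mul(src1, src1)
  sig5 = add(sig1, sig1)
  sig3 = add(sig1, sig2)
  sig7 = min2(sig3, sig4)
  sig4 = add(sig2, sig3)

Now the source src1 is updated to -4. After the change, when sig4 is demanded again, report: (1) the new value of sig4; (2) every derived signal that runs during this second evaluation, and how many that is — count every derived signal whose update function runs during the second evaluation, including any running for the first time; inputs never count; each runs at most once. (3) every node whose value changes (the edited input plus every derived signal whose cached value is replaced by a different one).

First evaluation (everything demanded from the output):
  sig1 = mul(3, 3) = 9
  sig2 = absv(2) = 2
  sig3 = add(9, 2) = 11
  sig4 = add(2, 11) = 13

Propagation after the edit:
  sig1: runs — src1 3->-4; src1 3->-4; result 16.
  sig3: runs — sig1 9->16; result 18.
  sig4: runs — sig3 11->18; result 20.

New value of sig4: 20.
Derived signals that run: sig1, sig3, sig4 — 3 in total.
Values that change: src1, sig1, sig3, sig4.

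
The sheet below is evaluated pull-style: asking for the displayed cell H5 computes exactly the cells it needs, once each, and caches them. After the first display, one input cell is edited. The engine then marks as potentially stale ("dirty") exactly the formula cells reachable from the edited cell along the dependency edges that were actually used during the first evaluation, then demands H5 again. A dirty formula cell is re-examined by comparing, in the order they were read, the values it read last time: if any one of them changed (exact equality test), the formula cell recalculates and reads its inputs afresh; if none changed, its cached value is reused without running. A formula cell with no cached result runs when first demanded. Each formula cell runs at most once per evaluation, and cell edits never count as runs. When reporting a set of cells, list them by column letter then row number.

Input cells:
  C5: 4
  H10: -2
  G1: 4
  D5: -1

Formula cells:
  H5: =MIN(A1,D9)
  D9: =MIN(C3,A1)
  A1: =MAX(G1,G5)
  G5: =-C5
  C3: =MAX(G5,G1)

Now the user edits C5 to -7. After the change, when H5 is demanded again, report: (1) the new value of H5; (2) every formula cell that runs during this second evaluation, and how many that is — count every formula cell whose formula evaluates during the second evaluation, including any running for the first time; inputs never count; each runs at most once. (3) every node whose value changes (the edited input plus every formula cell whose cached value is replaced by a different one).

First demand of the output computes:
  G5 = -(4) = -4
  A1 = MAX(4, -4) = 4
  C3 = MAX(-4, 4) = 4
  D9 = MIN(4, 4) = 4
  H5 = MIN(4, 4) = 4

After the edit, cleaning proceeds:
  G5: a read changed (C5 4->-7) — executes, giving 7.
  A1: a read changed (G5 -4->7) — executes, giving 7.
  C3: a read changed (G5 -4->7) — executes, giving 7.
  D9: a read changed (C3 4->7; A1 4->7) — executes, giving 7.
  H5: a read changed (A1 4->7; D9 4->7) — executes, giving 7.

Demanding H5 again yields 7.
5 formula cells run: A1, C3, D9, G5, H5.
The nodes whose values change: A1, C3, C5, D9, G5, H5.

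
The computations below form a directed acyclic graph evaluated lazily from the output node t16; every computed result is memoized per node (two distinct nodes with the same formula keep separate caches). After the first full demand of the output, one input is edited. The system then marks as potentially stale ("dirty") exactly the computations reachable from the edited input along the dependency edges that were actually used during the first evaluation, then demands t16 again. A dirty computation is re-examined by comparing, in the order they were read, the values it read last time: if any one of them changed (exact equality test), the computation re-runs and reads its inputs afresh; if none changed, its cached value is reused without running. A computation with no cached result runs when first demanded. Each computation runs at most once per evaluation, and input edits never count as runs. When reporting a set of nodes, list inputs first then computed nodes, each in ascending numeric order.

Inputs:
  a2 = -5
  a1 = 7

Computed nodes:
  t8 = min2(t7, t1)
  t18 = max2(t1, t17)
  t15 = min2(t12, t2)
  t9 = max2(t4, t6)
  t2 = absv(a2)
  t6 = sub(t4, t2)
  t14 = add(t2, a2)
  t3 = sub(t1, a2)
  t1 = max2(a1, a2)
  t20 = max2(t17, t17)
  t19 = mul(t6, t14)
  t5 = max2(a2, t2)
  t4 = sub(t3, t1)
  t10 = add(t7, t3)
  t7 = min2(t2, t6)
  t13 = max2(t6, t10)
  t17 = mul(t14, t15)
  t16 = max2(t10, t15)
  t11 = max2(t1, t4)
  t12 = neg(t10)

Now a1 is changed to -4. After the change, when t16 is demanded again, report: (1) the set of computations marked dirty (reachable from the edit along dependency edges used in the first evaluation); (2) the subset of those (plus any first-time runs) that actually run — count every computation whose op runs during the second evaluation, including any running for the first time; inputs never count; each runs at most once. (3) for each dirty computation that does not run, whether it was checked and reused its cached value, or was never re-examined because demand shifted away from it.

First demand of the output computes:
  t1 = max2(7, -5) = 7
  t2 = absv(-5) = 5
  t3 = sub(7, -5) = 12
  t4 = sub(12, 7) = 5
  t6 = sub(5, 5) = 0
  t7 = min2(5, 0) = 0
  t10 = add(0, 12) = 12
  t12 = neg(12) = -12
  t15 = min2(-12, 5) = -12
  t16 = max2(12, -12) = 12

After the edit, cleaning proceeds:
  t1: a read changed (a1 7->-4) — executes, giving -4.
  t3: a read changed (t1 7->-4) — executes, giving 1.
  t4: a read changed (t3 12->1; t1 7->-4) — executes, giving 5 — identical to its old value.
  t6: dirty, but its reads are unchanged (t4 unchanged, t2 unchanged); cached 0 stands.
  t7: dirty, but its reads are unchanged (t2 unchanged, t6 unchanged); cached 0 stands.
  t10: a read changed (t3 12->1) — executes, giving 1.
  t12: a read changed (t10 12->1) — executes, giving -1.
  t15: a read changed (t12 -12->-1) — executes, giving -1.
  t16: a read changed (t10 12->1; t15 -12->-1) — executes, giving 1.

Note where the cutoff bites: t6 is checked, finds nothing changed, and keeps its cache.

The edit dirties: t1, t3, t4, t6, t7, t10, t12, t15, t16.
7 computations run: t1, t3, t4, t10, t12, t15, t16.
Cache hits after checking: t6, t7.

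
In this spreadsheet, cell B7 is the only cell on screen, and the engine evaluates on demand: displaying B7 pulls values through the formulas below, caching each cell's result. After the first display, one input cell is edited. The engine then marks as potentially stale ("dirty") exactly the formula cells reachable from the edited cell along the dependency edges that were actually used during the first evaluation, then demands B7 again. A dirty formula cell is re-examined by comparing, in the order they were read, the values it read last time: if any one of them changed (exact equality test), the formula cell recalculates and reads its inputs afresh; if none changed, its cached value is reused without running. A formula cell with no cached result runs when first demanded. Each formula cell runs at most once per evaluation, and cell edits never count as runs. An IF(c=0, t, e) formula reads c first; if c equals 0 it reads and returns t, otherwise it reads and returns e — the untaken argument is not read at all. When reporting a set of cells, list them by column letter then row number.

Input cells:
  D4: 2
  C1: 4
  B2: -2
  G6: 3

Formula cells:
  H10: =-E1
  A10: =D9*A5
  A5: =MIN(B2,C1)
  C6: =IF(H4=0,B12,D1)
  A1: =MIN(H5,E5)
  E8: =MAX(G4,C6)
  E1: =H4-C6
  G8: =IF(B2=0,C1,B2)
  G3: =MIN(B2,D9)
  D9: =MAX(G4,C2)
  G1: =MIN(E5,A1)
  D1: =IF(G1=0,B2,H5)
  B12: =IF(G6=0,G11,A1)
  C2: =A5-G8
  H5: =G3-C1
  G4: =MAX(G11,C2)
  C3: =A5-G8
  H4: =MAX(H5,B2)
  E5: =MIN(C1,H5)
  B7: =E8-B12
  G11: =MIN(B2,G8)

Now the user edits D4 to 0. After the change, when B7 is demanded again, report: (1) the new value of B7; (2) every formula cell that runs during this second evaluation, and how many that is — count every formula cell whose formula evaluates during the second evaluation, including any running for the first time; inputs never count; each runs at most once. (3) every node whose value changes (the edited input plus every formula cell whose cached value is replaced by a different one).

B7 now evaluates to 6.
Run set: none (0 run).
Changed values: D4.
The important point: nothing the output needs ever reads D4, so the edit is invisible to it.

Initial pass — values computed on the first demand:
  A5 = MIN(-2, 4) = -2
  G8 = IF(B2=0: B2=-2 -> else branch B2) = -2
  C2 = -2 - -2 = 0
  G11 = MIN(-2, -2) = -2
  G4 = MAX(-2, 0) = 0
  D9 = MAX(0, 0) = 0
  G3 = MIN(-2, 0) = -2
  H5 = -2 - 4 = -6
  E5 = MIN(4, -6) = -6
  A1 = MIN(-6, -6) = -6
  B12 = IF(G6=0: G6=3 -> else branch A1) = -6
  G1 = MIN(-6, -6) = -6
  D1 = IF(G1=0: G1=-6 -> else branch H5) = -6
  H4 = MAX(-6, -2) = -2
  C6 = IF(H4=0: H4=-2 -> else branch D1) = -6
  E8 = MAX(0, -6) = 0
  B7 = 0 - -6 = 6

Second demand — change propagation:
  no demanded computation ever read D4, so the edit dirties nothing and nothing runs.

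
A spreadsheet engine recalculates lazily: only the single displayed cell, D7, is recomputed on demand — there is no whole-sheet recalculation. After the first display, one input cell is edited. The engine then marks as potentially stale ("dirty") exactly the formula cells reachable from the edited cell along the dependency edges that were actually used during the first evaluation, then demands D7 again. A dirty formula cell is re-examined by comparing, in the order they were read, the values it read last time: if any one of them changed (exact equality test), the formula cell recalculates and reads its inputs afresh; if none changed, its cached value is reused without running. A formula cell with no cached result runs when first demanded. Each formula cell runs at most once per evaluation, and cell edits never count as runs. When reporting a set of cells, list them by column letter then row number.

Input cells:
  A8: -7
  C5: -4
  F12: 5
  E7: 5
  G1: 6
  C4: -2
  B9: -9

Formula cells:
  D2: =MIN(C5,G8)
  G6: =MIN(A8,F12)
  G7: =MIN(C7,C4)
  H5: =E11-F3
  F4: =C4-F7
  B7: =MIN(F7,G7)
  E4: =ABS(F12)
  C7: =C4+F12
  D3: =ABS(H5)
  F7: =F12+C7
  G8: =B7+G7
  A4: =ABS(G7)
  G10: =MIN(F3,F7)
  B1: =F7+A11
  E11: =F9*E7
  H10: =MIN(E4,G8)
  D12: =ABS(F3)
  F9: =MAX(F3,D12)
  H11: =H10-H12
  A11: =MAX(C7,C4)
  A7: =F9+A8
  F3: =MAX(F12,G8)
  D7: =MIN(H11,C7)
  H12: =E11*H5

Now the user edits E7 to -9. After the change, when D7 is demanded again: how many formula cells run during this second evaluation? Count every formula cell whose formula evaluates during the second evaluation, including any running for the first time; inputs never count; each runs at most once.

Formula cells that run: D7, E11, H5, H11, H12 — 5 in total.

First evaluation (everything demanded from the output):
  C7 = -2 + 5 = 3
  E4 = ABS(5) = 5
  F7 = 5 + 3 = 8
  G7 = MIN(3, -2) = -2
  B7 = MIN(8, -2) = -2
  G8 = -2 + -2 = -4
  F3 = MAX(5, -4) = 5
  D12 = ABS(5) = 5
  F9 = MAX(5, 5) = 5
  E11 = 5 * 5 = 25
  H5 = 25 - 5 = 20
  H10 = MIN(5, -4) = -4
  H12 = 25 * 20 = 500
  H11 = -4 - 500 = -504
  D7 = MIN(-504, 3) = -504

Propagation after the edit:
  E11: runs — E7 5->-9; result -45.
  H5: runs — E11 25->-45; result -50.
  H12: runs — E11 25->-45; H5 20->-50; result 2250.
  H11: runs — H12 500->2250; result -2254.
  D7: runs — H11 -504->-2254; result -2254.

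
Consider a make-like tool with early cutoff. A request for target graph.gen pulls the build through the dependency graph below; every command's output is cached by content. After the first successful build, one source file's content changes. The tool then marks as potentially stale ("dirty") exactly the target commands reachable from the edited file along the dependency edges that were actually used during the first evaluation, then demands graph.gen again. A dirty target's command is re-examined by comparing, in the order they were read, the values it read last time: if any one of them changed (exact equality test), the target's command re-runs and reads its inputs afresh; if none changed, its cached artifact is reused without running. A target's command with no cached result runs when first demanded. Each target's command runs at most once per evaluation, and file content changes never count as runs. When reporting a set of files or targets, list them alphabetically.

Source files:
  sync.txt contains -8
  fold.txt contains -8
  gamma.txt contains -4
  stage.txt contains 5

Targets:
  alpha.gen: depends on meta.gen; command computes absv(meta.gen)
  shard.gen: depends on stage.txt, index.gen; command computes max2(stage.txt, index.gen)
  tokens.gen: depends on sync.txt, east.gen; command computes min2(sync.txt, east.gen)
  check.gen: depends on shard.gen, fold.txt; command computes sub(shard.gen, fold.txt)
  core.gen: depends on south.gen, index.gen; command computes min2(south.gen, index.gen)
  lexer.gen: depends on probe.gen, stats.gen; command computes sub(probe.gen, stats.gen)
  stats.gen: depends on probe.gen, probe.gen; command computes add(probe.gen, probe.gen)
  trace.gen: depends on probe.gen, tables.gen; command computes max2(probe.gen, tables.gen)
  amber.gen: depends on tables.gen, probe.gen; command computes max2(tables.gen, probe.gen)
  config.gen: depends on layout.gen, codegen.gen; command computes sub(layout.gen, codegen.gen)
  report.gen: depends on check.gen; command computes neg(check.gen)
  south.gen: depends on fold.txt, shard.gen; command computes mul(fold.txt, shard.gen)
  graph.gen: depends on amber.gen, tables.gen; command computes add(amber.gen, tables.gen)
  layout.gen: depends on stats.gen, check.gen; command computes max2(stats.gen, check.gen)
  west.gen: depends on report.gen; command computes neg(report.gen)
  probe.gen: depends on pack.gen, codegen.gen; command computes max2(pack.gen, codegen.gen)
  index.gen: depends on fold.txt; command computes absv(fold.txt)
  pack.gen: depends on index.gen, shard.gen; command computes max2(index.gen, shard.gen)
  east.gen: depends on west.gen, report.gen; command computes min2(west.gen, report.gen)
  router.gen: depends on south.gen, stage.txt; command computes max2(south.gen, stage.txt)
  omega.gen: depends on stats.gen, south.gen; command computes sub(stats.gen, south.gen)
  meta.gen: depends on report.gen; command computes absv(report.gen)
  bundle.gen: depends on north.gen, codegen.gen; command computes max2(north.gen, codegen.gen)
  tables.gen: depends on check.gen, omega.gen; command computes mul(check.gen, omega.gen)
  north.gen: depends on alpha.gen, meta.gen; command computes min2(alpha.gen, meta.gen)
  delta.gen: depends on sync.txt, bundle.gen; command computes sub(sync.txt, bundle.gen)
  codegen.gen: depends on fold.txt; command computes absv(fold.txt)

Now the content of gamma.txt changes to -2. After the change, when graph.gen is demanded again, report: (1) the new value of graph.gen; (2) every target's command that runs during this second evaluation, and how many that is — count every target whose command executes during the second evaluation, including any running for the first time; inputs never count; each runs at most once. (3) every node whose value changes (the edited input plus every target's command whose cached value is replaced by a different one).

Demanding graph.gen again yields 2560.
0 target commands run: none.
The nodes whose values change: gamma.txt.
Note the shortcut — nothing in the graph depends on gamma.txt at all, so no recomputation happens.

First demand of the output computes:
  codegen.gen = absv(-8) = 8
  index.gen = absv(-8) = 8
  shard.gen = max2(5, 8) = 8
  check.gen = sub(8, -8) = 16
  pack.gen = max2(8, 8) = 8
  probe.gen = max2(8, 8) = 8
  south.gen = mul(-8, 8) = -64
  stats.gen = add(8, 8) = 16
  omega.gen = sub(16, -64) = 80
  tables.gen = mul(16, 80) = 1280
  amber.gen = max2(1280, 8) = 1280
  graph.gen = add(1280, 1280) = 2560

After the edit, cleaning proceeds:
  no node depends on gamma.txt at all; the second demand re-runs nothing.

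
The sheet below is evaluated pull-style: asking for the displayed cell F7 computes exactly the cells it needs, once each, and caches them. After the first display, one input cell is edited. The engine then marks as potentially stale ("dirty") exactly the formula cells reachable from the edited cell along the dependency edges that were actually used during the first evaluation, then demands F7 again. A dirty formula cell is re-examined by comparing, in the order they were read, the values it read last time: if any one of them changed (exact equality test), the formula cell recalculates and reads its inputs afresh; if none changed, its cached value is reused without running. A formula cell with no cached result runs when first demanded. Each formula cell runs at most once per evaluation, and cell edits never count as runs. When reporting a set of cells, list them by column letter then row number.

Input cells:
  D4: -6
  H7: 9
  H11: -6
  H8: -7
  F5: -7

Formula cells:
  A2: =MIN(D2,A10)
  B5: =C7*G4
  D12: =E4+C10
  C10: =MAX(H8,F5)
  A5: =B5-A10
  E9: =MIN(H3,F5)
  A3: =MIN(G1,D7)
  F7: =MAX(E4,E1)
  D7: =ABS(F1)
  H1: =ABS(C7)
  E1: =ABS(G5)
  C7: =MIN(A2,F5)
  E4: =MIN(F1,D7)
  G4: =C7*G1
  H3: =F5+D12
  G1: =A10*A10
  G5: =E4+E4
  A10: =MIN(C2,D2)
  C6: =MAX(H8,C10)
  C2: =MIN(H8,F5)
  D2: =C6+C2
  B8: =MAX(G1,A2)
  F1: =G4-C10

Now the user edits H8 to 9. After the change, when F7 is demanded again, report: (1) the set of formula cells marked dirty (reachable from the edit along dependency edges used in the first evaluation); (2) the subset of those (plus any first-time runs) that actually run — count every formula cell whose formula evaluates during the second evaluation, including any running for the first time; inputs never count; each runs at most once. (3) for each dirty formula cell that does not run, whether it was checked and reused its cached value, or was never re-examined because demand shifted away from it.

The edit dirties: A2, A10, C2, C6, C7, C10, D2, D7, E1, E4, F1, F7, G1, G4, G5.
15 formula cells run: A2, A10, C2, C6, C7, C10, D2, D7, E1, E4, F1, F7, G1, G4, G5.
No dirty formula cell escaped a run.

First demand of the output computes:
  C2 = MIN(-7, -7) = -7
  C10 = MAX(-7, -7) = -7
  C6 = MAX(-7, -7) = -7
  D2 = -7 + -7 = -14
  A10 = MIN(-7, -14) = -14
  A2 = MIN(-14, -14) = -14
  C7 = MIN(-14, -7) = -14
  G1 = -14 * -14 = 196
  G4 = -14 * 196 = -2744
  F1 = -2744 - -7 = -2737
  D7 = ABS(-2737) = 2737
  E4 = MIN(-2737, 2737) = -2737
  G5 = -2737 + -2737 = -5474
  E1 = ABS(-5474) = 5474
  F7 = MAX(-2737, 5474) = 5474

After the edit, cleaning proceeds:
  C2: a read changed (H8 -7->9) — executes, giving -7 — identical to its old value.
  C10: a read changed (H8 -7->9) — executes, giving 9.
  C6: a read changed (H8 -7->9; C10 -7->9) — executes, giving 9.
  D2: a read changed (C6 -7->9) — executes, giving 2.
  A10: a read changed (D2 -14->2) — executes, giving -7.
  A2: a read changed (D2 -14->2; A10 -14->-7) — executes, giving -7.
  C7: a read changed (A2 -14->-7) — executes, giving -7.
  G1: a read changed (A10 -14->-7; A10 -14->-7) — executes, giving 49.
  G4: a read changed (C7 -14->-7; G1 196->49) — executes, giving -343.
  F1: a read changed (G4 -2744->-343; C10 -7->9) — executes, giving -352.
  D7: a read changed (F1 -2737->-352) — executes, giving 352.
  E4: a read changed (F1 -2737->-352; D7 2737->352) — executes, giving -352.
  G5: a read changed (E4 -2737->-352; E4 -2737->-352) — executes, giving -704.
  E1: a read changed (G5 -5474->-704) — executes, giving 704.
  F7: a read changed (E4 -2737->-352; E1 5474->704) — executes, giving 704.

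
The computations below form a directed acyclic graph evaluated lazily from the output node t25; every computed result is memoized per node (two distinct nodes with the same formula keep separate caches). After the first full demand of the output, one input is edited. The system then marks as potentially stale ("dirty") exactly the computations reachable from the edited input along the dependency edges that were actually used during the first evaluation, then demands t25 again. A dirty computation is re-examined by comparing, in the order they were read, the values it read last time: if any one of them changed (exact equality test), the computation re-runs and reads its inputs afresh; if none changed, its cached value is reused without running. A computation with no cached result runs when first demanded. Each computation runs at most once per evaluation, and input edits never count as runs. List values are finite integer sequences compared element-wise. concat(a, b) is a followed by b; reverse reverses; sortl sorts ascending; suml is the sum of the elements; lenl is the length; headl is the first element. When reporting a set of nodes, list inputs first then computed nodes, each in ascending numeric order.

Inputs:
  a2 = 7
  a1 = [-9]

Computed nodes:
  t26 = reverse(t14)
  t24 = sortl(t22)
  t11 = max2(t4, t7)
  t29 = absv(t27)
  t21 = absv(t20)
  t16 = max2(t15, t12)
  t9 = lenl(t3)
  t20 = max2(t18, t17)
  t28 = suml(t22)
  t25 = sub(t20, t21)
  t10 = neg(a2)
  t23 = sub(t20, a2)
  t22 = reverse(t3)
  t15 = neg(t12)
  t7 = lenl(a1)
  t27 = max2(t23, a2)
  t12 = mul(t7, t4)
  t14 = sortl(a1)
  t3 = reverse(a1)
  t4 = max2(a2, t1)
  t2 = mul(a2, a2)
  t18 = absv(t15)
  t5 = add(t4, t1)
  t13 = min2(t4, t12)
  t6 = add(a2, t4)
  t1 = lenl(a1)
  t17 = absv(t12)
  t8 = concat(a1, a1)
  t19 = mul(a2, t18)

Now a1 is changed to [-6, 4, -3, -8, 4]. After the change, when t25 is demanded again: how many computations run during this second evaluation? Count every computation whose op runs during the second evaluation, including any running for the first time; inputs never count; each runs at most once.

First demand of the output computes:
  t1 = lenl([-9]) = 1
  t4 = max2(7, 1) = 7
  t7 = lenl([-9]) = 1
  t12 = mul(1, 7) = 7
  t15 = neg(7) = -7
  t17 = absv(7) = 7
  t18 = absv(-7) = 7
  t20 = max2(7, 7) = 7
  t21 = absv(7) = 7
  t25 = sub(7, 7) = 0

After the edit, cleaning proceeds:
  t1: a read changed (a1 [-9]->[-6, 4, -3, -8, 4]) — executes, giving 5.
  t4: a read changed (t1 1->5) — executes, giving 7 — identical to its old value.
  t7: a read changed (a1 [-9]->[-6, 4, -3, -8, 4]) — executes, giving 5.
  t12: a read changed (t7 1->5) — executes, giving 35.
  t15: a read changed (t12 7->35) — executes, giving -35.
  t17: a read changed (t12 7->35) — executes, giving 35.
  t18: a read changed (t15 -7->-35) — executes, giving 35.
  t20: a read changed (t18 7->35; t17 7->35) — executes, giving 35.
  t21: a read changed (t20 7->35) — executes, giving 35.
  t25: a read changed (t20 7->35; t21 7->35) — executes, giving 0 — identical to its old value.

10 computations run: t1, t4, t7, t12, t15, t17, t18, t20, t21, t25.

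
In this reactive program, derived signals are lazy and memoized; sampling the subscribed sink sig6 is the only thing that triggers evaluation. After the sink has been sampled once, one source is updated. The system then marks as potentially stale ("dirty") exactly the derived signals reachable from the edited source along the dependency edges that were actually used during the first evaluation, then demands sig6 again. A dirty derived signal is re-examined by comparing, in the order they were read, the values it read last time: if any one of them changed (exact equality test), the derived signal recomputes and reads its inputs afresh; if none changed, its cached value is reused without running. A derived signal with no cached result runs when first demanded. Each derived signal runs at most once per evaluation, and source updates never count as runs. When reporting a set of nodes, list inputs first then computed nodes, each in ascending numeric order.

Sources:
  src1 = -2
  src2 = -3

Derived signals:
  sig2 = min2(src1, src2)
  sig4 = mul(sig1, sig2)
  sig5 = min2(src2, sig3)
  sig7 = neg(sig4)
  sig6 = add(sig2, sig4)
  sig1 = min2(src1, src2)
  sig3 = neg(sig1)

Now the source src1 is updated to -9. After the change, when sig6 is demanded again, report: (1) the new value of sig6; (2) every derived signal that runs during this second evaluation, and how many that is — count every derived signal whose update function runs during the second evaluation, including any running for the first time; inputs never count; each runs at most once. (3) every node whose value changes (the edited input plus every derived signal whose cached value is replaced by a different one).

First demand of the output computes:
  sig1 = min2(-2, -3) = -3
  sig2 = min2(-2, -3) = -3
  sig4 = mul(-3, -3) = 9
  sig6 = add(-3, 9) = 6

After the edit, cleaning proceeds:
  sig1: a read changed (src1 -2->-9) — executes, giving -9.
  sig2: a read changed (src1 -2->-9) — executes, giving -9.
  sig4: a read changed (sig1 -3->-9; sig2 -3->-9) — executes, giving 81.
  sig6: a read changed (sig2 -3->-9; sig4 9->81) — executes, giving 72.

Demanding sig6 again yields 72.
4 derived signals run: sig1, sig2, sig4, sig6.
The nodes whose values change: src1, sig1, sig2, sig4, sig6.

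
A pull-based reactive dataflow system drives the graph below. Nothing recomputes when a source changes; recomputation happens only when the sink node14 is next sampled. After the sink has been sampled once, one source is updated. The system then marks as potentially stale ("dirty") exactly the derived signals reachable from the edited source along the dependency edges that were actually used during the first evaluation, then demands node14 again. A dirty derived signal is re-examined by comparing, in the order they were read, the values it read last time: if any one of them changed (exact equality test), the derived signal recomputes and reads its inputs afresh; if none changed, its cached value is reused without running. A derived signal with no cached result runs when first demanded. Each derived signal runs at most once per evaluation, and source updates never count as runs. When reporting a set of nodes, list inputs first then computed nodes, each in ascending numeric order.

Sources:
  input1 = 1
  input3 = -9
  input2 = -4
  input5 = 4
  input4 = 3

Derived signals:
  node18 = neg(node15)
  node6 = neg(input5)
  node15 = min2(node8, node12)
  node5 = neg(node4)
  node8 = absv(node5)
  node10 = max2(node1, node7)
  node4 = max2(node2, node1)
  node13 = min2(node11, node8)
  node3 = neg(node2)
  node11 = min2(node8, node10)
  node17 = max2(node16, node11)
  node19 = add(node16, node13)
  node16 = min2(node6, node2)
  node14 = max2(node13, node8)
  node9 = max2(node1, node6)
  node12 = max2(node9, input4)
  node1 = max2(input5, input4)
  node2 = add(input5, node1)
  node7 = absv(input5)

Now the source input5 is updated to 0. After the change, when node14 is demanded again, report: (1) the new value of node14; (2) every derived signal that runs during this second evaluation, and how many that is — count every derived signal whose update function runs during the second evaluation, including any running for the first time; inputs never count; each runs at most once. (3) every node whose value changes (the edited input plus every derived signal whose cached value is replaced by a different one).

New value of node14: 3.
Derived signals that run: node1, node2, node4, node5, node7, node8, node10, node11, node13, node14 — 10 in total.
Values that change: input5, node1, node2, node4, node5, node7, node8, node10, node11, node13, node14.

First evaluation (everything demanded from the output):
  node1 = max2(4, 3) = 4
  node2 = add(4, 4) = 8
  node4 = max2(8, 4) = 8
  node5 = neg(8) = -8
  node7 = absv(4) = 4
  node8 = absv(-8) = 8
  node10 = max2(4, 4) = 4
  node11 = min2(8, 4) = 4
  node13 = min2(4, 8) = 4
  node14 = max2(4, 8) = 8

Propagation after the edit:
  node1: runs — input5 4->0; result 3.
  node2: runs — input5 4->0; node1 4->3; result 3.
  node4: runs — node2 8->3; node1 4->3; result 3.
  node5: runs — node4 8->3; result -3.
  node7: runs — input5 4->0; result 0.
  node8: runs — node5 -8->-3; result 3.
  node10: runs — node1 4->3; node7 4->0; result 3.
  node11: runs — node8 8->3; node10 4->3; result 3.
  node13: runs — node11 4->3; node8 8->3; result 3.
  node14: runs — node13 4->3; node8 8->3; result 3.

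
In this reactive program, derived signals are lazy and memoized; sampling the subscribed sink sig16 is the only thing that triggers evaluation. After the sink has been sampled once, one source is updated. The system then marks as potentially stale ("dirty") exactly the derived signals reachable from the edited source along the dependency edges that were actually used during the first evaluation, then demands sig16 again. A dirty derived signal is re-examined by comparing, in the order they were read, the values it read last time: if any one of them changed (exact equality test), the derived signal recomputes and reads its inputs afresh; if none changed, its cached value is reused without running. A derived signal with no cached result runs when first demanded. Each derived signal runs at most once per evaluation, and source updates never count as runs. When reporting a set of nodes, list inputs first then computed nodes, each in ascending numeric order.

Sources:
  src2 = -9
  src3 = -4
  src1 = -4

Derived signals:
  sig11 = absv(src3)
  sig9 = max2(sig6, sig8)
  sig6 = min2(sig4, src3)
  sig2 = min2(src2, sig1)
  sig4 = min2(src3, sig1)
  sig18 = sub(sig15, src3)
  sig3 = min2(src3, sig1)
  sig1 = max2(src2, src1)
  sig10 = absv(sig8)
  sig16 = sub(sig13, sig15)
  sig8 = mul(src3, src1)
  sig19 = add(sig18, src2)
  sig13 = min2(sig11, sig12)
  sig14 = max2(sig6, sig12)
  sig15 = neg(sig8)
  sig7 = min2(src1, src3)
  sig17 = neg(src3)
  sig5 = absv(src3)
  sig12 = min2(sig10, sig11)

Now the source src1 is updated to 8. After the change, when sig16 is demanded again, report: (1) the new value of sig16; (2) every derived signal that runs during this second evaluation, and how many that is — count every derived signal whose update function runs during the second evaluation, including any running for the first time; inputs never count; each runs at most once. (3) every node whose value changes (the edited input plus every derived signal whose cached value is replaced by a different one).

Demanding sig16 again yields -28.
5 derived signals run: sig8, sig10, sig12, sig15, sig16.
The nodes whose values change: src1, sig8, sig10, sig15, sig16.
Note where the cutoff bites: sig13 is checked, finds nothing changed, and keeps its cache.

First demand of the output computes:
  sig8 = mul(-4, -4) = 16
  sig10 = absv(16) = 16
  sig11 = absv(-4) = 4
  sig12 = min2(16, 4) = 4
  sig13 = min2(4, 4) = 4
  sig15 = neg(16) = -16
  sig16 = sub(4, -16) = 20

After the edit, cleaning proceeds:
  sig8: a read changed (src1 -4->8) — executes, giving -32.
  sig10: a read changed (sig8 16->-32) — executes, giving 32.
  sig12: a read changed (sig10 16->32) — executes, giving 4 — identical to its old value.
  sig13: dirty, but its reads are unchanged (sig11 unchanged, sig12 unchanged); cached 4 stands.
  sig15: a read changed (sig8 16->-32) — executes, giving 32.
  sig16: a read changed (sig15 -16->32) — executes, giving -28.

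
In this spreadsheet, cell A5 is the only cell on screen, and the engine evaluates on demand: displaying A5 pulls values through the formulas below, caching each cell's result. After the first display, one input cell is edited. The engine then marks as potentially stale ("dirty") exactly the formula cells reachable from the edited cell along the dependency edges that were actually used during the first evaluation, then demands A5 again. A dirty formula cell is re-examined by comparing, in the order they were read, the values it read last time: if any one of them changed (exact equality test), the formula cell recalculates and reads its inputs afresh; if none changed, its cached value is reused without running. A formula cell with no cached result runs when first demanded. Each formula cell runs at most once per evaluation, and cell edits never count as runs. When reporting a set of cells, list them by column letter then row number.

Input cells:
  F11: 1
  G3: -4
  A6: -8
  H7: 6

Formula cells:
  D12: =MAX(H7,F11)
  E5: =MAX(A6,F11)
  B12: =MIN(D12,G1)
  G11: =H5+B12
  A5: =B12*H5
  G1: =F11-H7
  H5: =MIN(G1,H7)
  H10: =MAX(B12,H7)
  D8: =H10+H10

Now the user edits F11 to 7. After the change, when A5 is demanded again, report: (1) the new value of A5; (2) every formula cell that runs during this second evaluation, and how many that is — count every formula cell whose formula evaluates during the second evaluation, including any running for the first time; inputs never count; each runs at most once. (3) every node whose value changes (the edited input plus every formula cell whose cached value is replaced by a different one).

A5 now evaluates to 1.
Run set: A5, B12, D12, G1, H5 (5 run).
Changed values: A5, B12, D12, F11, G1, H5.

Initial pass — values computed on the first demand:
  D12 = MAX(6, 1) = 6
  G1 = 1 - 6 = -5
  B12 = MIN(6, -5) = -5
  H5 = MIN(-5, 6) = -5
  A5 = -5 * -5 = 25

Second demand — change propagation:
  D12: re-runs because F11 1->7; new result 7.
  G1: re-runs because F11 1->7; new result 1.
  B12: re-runs because D12 6->7; G1 -5->1; new result 1.
  H5: re-runs because G1 -5->1; new result 1.
  A5: re-runs because B12 -5->1; H5 -5->1; new result 1.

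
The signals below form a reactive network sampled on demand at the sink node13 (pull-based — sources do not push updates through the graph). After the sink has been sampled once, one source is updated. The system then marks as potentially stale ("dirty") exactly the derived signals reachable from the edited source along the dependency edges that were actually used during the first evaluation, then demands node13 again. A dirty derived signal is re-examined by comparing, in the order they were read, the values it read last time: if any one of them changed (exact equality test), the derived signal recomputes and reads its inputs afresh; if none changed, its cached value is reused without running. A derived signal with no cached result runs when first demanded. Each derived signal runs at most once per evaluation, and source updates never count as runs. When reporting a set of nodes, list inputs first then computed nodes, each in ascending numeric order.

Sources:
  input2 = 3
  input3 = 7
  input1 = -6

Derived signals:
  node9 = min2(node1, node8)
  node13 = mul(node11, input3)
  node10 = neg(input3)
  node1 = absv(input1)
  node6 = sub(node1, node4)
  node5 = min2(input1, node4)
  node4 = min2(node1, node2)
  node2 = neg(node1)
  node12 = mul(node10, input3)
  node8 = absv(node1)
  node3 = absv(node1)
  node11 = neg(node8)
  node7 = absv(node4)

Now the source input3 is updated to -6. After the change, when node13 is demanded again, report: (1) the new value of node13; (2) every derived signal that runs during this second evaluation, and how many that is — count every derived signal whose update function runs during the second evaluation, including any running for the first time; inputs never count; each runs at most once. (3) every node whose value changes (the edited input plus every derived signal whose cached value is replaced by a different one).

Initial pass — values computed on the first demand:
  node1 = absv(-6) = 6
  node8 = absv(6) = 6
  node11 = neg(6) = -6
  node13 = mul(-6, 7) = -42

Second demand — change propagation:
  node13: re-runs because input3 7->-6; new result 36.

node13 now evaluates to 36.
Run set: node13 (1 run).
Changed values: input3, node13.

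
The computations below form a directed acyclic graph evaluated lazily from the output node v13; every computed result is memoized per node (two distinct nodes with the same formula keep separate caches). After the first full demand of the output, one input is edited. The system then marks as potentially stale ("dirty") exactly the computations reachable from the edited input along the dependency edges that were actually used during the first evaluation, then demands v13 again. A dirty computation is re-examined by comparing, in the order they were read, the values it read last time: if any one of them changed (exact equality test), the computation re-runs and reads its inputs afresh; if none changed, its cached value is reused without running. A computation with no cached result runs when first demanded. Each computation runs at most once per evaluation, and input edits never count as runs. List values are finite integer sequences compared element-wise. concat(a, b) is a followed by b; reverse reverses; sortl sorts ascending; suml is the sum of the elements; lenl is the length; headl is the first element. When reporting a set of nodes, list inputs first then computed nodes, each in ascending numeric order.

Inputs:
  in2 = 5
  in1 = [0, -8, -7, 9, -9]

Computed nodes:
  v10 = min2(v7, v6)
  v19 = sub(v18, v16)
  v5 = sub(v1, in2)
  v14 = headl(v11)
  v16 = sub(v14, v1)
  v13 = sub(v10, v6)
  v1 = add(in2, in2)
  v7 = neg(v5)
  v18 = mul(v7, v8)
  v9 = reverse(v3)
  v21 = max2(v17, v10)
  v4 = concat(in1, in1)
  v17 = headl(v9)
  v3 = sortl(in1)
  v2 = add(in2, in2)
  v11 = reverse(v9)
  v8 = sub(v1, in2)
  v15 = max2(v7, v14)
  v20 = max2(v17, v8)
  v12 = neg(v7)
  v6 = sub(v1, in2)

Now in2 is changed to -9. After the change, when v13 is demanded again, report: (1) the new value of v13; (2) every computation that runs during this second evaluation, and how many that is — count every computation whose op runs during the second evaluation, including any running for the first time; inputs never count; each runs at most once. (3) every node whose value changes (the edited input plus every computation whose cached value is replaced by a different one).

Demanding v13 again yields 0.
6 computations run: v1, v5, v6, v7, v10, v13.
The nodes whose values change: in2, v1, v5, v6, v7, v10, v13.

First demand of the output computes:
  v1 = add(5, 5) = 10
  v5 = sub(10, 5) = 5
  v6 = sub(10, 5) = 5
  v7 = neg(5) = -5
  v10 = min2(-5, 5) = -5
  v13 = sub(-5, 5) = -10

After the edit, cleaning proceeds:
  v1: a read changed (in2 5->-9; in2 5->-9) — executes, giving -18.
  v5: a read changed (v1 10->-18; in2 5->-9) — executes, giving -9.
  v6: a read changed (v1 10->-18; in2 5->-9) — executes, giving -9.
  v7: a read changed (v5 5->-9) — executes, giving 9.
  v10: a read changed (v7 -5->9; v6 5->-9) — executes, giving -9.
  v13: a read changed (v10 -5->-9; v6 5->-9) — executes, giving 0.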